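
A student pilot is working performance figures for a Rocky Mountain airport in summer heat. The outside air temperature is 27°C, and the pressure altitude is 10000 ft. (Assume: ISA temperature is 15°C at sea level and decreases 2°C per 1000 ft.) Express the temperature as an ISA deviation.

ISA+32°C

ISA temperature at 10000 ft = 15 − 2 × (10000/1000) = -5°C.
Deviation = OAT − ISA = 27 − (-5) = +32°C.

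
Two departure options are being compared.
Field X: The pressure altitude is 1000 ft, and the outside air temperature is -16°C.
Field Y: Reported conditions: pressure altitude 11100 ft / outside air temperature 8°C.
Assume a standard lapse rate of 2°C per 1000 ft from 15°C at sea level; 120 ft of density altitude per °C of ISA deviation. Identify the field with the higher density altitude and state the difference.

Field X: ISA temp = 13°C, deviation -29°C, DA = 1000 + 120 × (-29) = -2480 ft.
Field Y: ISA temp = -7.2°C, deviation +15.2°C, DA = 11100 + 120 × 15.2 = 12924 ft.
Field Y is higher by 12924 − (-2480) = 15404 ft.

Field Y by 15404 ft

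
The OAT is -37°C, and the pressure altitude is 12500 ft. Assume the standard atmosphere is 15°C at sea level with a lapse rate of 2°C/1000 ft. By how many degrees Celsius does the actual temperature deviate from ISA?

ISA-27°C

ISA temperature at 12500 ft = 15 − 2 × (12500/1000) = -10°C.
Deviation = OAT − ISA = -37 − (-10) = -27°C.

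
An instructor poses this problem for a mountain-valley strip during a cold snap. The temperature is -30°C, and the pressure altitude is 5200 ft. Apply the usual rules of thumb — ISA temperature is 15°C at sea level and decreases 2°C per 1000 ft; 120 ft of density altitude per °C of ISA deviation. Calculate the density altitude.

1048 ft

ISA temperature at 5200 ft = 15 − 2 × (5200/1000) = 4.6°C.
ISA deviation = -30 − 4.6 = -34.6°C.
Density altitude = 5200 + 120 × (-34.6) = 5200 + (-4152) = 1048 ft.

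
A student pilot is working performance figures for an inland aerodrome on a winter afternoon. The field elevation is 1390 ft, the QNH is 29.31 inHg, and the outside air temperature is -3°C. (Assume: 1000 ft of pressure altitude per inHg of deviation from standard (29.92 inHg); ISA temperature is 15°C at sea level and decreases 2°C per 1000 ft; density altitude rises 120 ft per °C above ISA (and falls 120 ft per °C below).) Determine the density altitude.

320 ft

Pressure altitude = 1390 + (29.92 − 29.31) × 1000 = 1390 + (+610) = 2000 ft.
ISA temperature at 2000 ft = 15 − 2 × (2000/1000) = 11°C.
ISA deviation = -3 − 11 = -14°C.
Density altitude = 2000 + 120 × (-14) = 320 ft.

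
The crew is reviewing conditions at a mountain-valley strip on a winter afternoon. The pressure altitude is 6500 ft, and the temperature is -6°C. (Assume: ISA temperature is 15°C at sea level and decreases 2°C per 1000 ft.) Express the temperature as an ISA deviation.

ISA temperature at 6500 ft = 15 − 2 × (6500/1000) = 2°C.
Deviation = OAT − ISA = -6 − 2 = -8°C.

ISA-8°C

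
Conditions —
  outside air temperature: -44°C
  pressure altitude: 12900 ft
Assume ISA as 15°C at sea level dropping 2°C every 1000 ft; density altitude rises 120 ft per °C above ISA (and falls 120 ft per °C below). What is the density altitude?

ISA temperature at 12900 ft = 15 − 2 × (12900/1000) = -10.8°C.
ISA deviation = -44 − (-10.8) = -33.2°C.
Density altitude = 12900 + 120 × (-33.2) = 12900 + (-3984) = 8916 ft.

8916 ft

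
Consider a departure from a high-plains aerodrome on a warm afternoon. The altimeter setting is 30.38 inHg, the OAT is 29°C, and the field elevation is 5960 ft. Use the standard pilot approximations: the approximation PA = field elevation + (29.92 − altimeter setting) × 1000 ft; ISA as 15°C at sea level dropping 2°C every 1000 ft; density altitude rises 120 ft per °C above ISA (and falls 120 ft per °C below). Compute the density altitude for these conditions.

Pressure altitude = 5960 + (29.92 − 30.38) × 1000 = 5960 + (-460) = 5500 ft.
ISA temperature at 5500 ft = 15 − 2 × (5500/1000) = 4°C.
ISA deviation = 29 − 4 = +25°C.
Density altitude = 5500 + 120 × (25) = 8500 ft.

8500 ft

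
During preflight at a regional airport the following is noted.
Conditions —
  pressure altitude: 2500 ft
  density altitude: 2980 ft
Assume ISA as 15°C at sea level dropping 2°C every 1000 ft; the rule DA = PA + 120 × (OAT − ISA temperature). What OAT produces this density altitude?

14°C

Density altitude − pressure altitude = 2980 − 2500 = +480 ft.
At 120 ft/°C that is an ISA deviation of 480/120 = +4°C.
ISA temperature at 2500 ft = 15 − 2 × (2500/1000) = 10°C.
OAT = ISA + deviation = 10 + (+4) = 14°C.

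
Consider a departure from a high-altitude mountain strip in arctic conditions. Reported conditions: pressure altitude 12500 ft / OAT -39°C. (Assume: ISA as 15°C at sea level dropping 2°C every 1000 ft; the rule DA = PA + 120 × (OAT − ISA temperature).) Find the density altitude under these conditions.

9020 ft

ISA temperature at 12500 ft = 15 − 2 × (12500/1000) = -10°C.
ISA deviation = -39 − (-10) = -29°C.
Density altitude = 12500 + 120 × (-29) = 12500 + (-3480) = 9020 ft.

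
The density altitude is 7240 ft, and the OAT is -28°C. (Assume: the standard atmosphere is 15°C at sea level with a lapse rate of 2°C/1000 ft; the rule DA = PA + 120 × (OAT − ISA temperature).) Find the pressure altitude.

DA = PA + 120 × (OAT − (15 − 2·PA/1000)) = PA + 120·OAT − 1800 + 0.24·PA = 1.24·PA + 120·OAT − 1800.
So 1.24·PA = 7240 − 120 × (-28) + 1800 = 12400.
PA = 12400 / 1.24 = 10000 ft.

10000 ft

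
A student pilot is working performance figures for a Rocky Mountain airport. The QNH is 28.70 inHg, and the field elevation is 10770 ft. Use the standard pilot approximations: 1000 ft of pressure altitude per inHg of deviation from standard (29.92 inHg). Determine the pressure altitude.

11990 ft

Pressure correction = (29.92 − 28.70) × 1000 = +1220 ft.
Pressure altitude = 10770 + (+1220) = 11990 ft.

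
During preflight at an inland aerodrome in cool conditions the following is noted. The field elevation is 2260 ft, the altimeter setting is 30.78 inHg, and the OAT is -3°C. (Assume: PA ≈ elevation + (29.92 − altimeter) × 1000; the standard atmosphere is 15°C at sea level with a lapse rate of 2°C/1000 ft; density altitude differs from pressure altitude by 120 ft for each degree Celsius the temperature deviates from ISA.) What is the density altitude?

-424 ft

Pressure altitude = 2260 + (29.92 − 30.78) × 1000 = 2260 + (-860) = 1400 ft.
ISA temperature at 1400 ft = 15 − 2 × (1400/1000) = 12.2°C.
ISA deviation = -3 − 12.2 = -15.2°C.
Density altitude = 1400 + 120 × (-15.2) = -424 ft.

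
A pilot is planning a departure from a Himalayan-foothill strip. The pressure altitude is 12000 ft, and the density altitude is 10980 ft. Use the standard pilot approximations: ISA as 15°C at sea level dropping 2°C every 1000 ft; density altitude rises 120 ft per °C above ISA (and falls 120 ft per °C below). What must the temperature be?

Density altitude − pressure altitude = 10980 − 12000 = -1020 ft.
At 120 ft/°C that is an ISA deviation of -1020/120 = -8.5°C.
ISA temperature at 12000 ft = 15 − 2 × (12000/1000) = -9°C.
OAT = ISA + deviation = -9 + (-8.5) = -17.5°C.

-17.5°C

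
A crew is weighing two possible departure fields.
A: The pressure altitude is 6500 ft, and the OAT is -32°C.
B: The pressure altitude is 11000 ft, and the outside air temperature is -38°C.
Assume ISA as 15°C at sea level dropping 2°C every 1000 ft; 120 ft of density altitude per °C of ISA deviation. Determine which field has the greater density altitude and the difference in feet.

A: ISA temp = 2°C, deviation -34°C, DA = 6500 + 120 × (-34) = 2420 ft.
B: ISA temp = -7°C, deviation -31°C, DA = 11000 + 120 × (-31) = 7280 ft.
B is higher by 7280 − 2420 = 4860 ft.

B by 4860 ft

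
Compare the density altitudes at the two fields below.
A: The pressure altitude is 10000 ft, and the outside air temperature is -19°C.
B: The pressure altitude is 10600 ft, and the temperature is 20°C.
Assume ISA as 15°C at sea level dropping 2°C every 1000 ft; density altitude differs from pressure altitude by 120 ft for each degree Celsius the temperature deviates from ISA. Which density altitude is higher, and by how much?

B by 5424 ft

A: ISA temp = -5°C, deviation -14°C, DA = 10000 + 120 × (-14) = 8320 ft.
B: ISA temp = -6.2°C, deviation +26.2°C, DA = 10600 + 120 × 26.2 = 13744 ft.
B is higher by 13744 − 8320 = 5424 ft.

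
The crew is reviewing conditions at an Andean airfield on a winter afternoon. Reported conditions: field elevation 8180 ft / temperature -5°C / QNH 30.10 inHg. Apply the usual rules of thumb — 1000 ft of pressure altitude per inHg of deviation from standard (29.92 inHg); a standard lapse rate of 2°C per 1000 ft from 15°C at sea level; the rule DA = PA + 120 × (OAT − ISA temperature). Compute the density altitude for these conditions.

7520 ft

Pressure altitude = 8180 + (29.92 − 30.10) × 1000 = 8180 + (-180) = 8000 ft.
ISA temperature at 8000 ft = 15 − 2 × (8000/1000) = -1°C.
ISA deviation = -5 − (-1) = -4°C.
Density altitude = 8000 + 120 × (-4) = 7520 ft.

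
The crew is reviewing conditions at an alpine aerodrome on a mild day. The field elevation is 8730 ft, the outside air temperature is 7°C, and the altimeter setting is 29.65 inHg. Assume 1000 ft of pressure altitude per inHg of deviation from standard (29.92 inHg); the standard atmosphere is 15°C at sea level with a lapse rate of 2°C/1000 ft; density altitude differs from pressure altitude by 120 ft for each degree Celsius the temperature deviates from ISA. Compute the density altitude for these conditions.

Pressure altitude = 8730 + (29.92 − 29.65) × 1000 = 8730 + (+270) = 9000 ft.
ISA temperature at 9000 ft = 15 − 2 × (9000/1000) = -3°C.
ISA deviation = 7 − (-3) = +10°C.
Density altitude = 9000 + 120 × (10) = 10200 ft.

10200 ft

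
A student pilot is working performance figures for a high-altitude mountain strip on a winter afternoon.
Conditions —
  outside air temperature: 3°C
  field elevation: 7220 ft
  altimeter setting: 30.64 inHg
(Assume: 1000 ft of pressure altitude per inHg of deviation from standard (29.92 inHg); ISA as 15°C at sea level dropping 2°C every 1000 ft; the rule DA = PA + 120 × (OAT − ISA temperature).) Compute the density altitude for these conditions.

6620 ft

Pressure altitude = 7220 + (29.92 − 30.64) × 1000 = 7220 + (-720) = 6500 ft.
ISA temperature at 6500 ft = 15 − 2 × (6500/1000) = 2°C.
ISA deviation = 3 − 2 = +1°C.
Density altitude = 6500 + 120 × (1) = 6620 ft.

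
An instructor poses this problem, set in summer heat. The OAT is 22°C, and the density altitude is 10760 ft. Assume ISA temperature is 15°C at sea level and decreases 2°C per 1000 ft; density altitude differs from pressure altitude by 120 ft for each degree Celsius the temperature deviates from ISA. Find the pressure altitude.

DA = PA + 120 × (OAT − (15 − 2·PA/1000)) = PA + 120·OAT − 1800 + 0.24·PA = 1.24·PA + 120·OAT − 1800.
So 1.24·PA = 10760 − 120 × 22 + 1800 = 9920.
PA = 9920 / 1.24 = 8000 ft.

8000 ft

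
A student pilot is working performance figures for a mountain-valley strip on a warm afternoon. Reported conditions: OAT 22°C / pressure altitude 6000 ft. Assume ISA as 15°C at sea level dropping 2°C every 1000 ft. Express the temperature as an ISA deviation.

ISA+19°C

ISA temperature at 6000 ft = 15 − 2 × (6000/1000) = 3°C.
Deviation = OAT − ISA = 22 − 3 = +19°C.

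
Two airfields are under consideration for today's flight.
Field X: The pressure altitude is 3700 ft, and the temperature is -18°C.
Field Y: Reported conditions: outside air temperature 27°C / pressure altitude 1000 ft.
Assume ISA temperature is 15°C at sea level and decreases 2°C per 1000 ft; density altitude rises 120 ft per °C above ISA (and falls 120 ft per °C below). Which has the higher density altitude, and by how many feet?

Field X: ISA temp = 7.6°C, deviation -25.6°C, DA = 3700 + 120 × (-25.6) = 628 ft.
Field Y: ISA temp = 13°C, deviation +14°C, DA = 1000 + 120 × 14 = 2680 ft.
Field Y is higher by 2680 − 628 = 2052 ft.

Field Y by 2052 ft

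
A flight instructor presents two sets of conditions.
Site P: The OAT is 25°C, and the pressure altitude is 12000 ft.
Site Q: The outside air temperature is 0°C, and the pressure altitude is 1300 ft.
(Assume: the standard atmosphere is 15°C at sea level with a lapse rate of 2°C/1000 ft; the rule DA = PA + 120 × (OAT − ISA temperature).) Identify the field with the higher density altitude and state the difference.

Site P: ISA temp = -9°C, deviation +34°C, DA = 12000 + 120 × 34 = 16080 ft.
Site Q: ISA temp = 12.4°C, deviation -12.4°C, DA = 1300 + 120 × (-12.4) = -188 ft.
Site P is higher by 16080 − (-188) = 16268 ft.

Site P by 16268 ft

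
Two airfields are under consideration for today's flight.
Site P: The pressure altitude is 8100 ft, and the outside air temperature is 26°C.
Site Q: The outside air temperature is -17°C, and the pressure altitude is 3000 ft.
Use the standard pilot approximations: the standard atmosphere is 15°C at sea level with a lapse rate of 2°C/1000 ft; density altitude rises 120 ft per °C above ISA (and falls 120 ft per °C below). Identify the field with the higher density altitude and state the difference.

Site P by 11484 ft

Site P: ISA temp = -1.2°C, deviation +27.2°C, DA = 8100 + 120 × 27.2 = 11364 ft.
Site Q: ISA temp = 9°C, deviation -26°C, DA = 3000 + 120 × (-26) = -120 ft.
Site P is higher by 11364 − (-120) = 11484 ft.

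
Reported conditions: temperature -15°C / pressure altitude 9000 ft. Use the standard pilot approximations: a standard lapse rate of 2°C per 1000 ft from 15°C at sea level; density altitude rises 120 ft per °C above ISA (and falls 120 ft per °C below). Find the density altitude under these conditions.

ISA temperature at 9000 ft = 15 − 2 × (9000/1000) = -3°C.
ISA deviation = -15 − (-3) = -12°C.
Density altitude = 9000 + 120 × (-12) = 9000 + (-1440) = 7560 ft.

7560 ft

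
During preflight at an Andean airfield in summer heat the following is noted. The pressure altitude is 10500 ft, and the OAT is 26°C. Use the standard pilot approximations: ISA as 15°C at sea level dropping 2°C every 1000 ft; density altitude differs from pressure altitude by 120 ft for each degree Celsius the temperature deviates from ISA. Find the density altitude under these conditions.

ISA temperature at 10500 ft = 15 − 2 × (10500/1000) = -6°C.
ISA deviation = 26 − (-6) = +32°C.
Density altitude = 10500 + 120 × (32) = 10500 + (+3840) = 14340 ft.

14340 ft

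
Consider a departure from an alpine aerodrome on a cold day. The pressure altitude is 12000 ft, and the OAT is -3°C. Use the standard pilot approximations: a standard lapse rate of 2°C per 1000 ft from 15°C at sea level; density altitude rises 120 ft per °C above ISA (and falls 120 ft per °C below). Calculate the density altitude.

12720 ft

ISA temperature at 12000 ft = 15 − 2 × (12000/1000) = -9°C.
ISA deviation = -3 − (-9) = +6°C.
Density altitude = 12000 + 120 × (6) = 12000 + (+720) = 12720 ft.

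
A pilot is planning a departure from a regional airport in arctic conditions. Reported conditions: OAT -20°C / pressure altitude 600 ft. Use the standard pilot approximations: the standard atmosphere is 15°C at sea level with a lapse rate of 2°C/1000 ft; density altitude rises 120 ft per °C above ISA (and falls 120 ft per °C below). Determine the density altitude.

ISA temperature at 600 ft = 15 − 2 × (600/1000) = 13.8°C.
ISA deviation = -20 − 13.8 = -33.8°C.
Density altitude = 600 + 120 × (-33.8) = 600 + (-4056) = -3456 ft.

-3456 ft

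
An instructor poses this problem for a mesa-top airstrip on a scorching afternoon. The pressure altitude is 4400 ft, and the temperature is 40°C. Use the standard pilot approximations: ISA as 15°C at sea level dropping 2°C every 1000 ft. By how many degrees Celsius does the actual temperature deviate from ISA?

ISA temperature at 4400 ft = 15 − 2 × (4400/1000) = 6.2°C.
Deviation = OAT − ISA = 40 − 6.2 = +33.8°C.

ISA+33.8°C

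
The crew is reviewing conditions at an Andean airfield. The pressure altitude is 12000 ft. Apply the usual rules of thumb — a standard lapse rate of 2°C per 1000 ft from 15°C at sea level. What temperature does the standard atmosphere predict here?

ISA temperature = 15 − 2 × (12000/1000) = 15 − 24 = -9°C.

-9°C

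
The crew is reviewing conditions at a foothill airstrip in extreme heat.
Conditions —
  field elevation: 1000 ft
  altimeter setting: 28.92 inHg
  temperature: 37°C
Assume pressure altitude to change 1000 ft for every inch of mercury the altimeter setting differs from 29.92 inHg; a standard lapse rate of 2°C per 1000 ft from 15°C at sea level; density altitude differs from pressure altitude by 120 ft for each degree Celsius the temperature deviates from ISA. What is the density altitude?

5120 ft

Pressure altitude = 1000 + (29.92 − 28.92) × 1000 = 1000 + (+1000) = 2000 ft.
ISA temperature at 2000 ft = 15 − 2 × (2000/1000) = 11°C.
ISA deviation = 37 − 11 = +26°C.
Density altitude = 2000 + 120 × (26) = 5120 ft.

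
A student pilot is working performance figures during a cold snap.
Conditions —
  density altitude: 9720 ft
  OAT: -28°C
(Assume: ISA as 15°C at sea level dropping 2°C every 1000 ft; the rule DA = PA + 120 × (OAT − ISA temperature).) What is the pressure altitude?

DA = PA + 120 × (OAT − (15 − 2·PA/1000)) = PA + 120·OAT − 1800 + 0.24·PA = 1.24·PA + 120·OAT − 1800.
So 1.24·PA = 9720 − 120 × (-28) + 1800 = 14880.
PA = 14880 / 1.24 = 12000 ft.

12000 ft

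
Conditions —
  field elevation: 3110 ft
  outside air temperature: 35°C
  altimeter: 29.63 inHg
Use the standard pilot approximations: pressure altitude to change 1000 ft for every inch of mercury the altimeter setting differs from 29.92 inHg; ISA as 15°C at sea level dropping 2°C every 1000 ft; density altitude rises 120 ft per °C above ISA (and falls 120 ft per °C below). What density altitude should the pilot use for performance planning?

6616 ft

Pressure altitude = 3110 + (29.92 − 29.63) × 1000 = 3110 + (+290) = 3400 ft.
ISA temperature at 3400 ft = 15 − 2 × (3400/1000) = 8.2°C.
ISA deviation = 35 − 8.2 = +26.8°C.
Density altitude = 3400 + 120 × (26.8) = 6616 ft.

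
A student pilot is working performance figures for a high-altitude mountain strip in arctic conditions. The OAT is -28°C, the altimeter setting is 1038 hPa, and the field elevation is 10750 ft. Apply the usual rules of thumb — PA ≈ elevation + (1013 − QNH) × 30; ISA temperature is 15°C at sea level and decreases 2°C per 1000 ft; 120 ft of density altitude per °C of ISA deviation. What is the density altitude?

7240 ft

Pressure altitude = 10750 + (1013 − 1038) × 30 = 10750 + (-750) = 10000 ft.
ISA temperature at 10000 ft = 15 − 2 × (10000/1000) = -5°C.
ISA deviation = -28 − (-5) = -23°C.
Density altitude = 10000 + 120 × (-23) = 7240 ft.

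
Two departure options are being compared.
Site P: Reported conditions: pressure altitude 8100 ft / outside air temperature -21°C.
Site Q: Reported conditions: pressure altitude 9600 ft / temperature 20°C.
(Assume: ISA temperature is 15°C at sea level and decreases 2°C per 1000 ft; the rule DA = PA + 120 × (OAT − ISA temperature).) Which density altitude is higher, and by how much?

Site P: ISA temp = -1.2°C, deviation -19.8°C, DA = 8100 + 120 × (-19.8) = 5724 ft.
Site Q: ISA temp = -4.2°C, deviation +24.2°C, DA = 9600 + 120 × 24.2 = 12504 ft.
Site Q is higher by 12504 − 5724 = 6780 ft.

Site Q by 6780 ft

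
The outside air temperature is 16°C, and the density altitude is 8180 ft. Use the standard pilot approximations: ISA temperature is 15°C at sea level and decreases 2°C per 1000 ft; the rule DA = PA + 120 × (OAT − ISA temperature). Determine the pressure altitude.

6500 ft

DA = PA + 120 × (OAT − (15 − 2·PA/1000)) = PA + 120·OAT − 1800 + 0.24·PA = 1.24·PA + 120·OAT − 1800.
So 1.24·PA = 8180 − 120 × 16 + 1800 = 8060.
PA = 8060 / 1.24 = 6500 ft.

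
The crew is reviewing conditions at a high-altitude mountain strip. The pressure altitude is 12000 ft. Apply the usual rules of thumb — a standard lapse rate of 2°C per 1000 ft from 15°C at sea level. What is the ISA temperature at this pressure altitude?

ISA temperature = 15 − 2 × (12000/1000) = 15 − 24 = -9°C.

-9°C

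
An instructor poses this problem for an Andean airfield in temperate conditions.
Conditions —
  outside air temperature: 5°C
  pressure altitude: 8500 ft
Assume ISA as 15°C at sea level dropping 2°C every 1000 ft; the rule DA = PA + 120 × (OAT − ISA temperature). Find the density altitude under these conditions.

ISA temperature at 8500 ft = 15 − 2 × (8500/1000) = -2°C.
ISA deviation = 5 − (-2) = +7°C.
Density altitude = 8500 + 120 × (7) = 8500 + (+840) = 9340 ft.

9340 ft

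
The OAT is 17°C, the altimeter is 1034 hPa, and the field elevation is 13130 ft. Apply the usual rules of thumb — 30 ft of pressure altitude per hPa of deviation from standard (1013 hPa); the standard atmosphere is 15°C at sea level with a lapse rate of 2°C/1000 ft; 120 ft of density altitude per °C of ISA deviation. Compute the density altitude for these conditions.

Pressure altitude = 13130 + (1013 − 1034) × 30 = 13130 + (-630) = 12500 ft.
ISA temperature at 12500 ft = 15 − 2 × (12500/1000) = -10°C.
ISA deviation = 17 − (-10) = +27°C.
Density altitude = 12500 + 120 × (27) = 15740 ft.

15740 ft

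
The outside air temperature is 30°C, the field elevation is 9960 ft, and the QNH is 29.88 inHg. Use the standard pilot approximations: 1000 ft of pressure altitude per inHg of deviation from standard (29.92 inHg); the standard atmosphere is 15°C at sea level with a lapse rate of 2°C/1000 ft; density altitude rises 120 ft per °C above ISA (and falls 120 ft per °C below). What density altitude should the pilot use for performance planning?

Pressure altitude = 9960 + (29.92 − 29.88) × 1000 = 9960 + (+40) = 10000 ft.
ISA temperature at 10000 ft = 15 − 2 × (10000/1000) = -5°C.
ISA deviation = 30 − (-5) = +35°C.
Density altitude = 10000 + 120 × (35) = 14200 ft.

14200 ft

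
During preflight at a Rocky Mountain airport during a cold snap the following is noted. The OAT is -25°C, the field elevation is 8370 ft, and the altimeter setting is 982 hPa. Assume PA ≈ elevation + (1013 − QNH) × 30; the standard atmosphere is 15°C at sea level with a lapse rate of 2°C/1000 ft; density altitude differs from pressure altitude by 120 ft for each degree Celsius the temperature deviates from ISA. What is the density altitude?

6732 ft

Pressure altitude = 8370 + (1013 − 982) × 30 = 8370 + (+930) = 9300 ft.
ISA temperature at 9300 ft = 15 − 2 × (9300/1000) = -3.6°C.
ISA deviation = -25 − (-3.6) = -21.4°C.
Density altitude = 9300 + 120 × (-21.4) = 6732 ft.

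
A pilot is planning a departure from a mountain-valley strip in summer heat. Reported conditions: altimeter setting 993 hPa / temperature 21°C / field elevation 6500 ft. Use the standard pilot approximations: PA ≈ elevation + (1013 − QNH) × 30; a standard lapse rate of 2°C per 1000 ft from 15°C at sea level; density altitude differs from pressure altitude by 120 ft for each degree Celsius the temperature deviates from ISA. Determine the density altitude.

9524 ft

Pressure altitude = 6500 + (1013 − 993) × 30 = 6500 + (+600) = 7100 ft.
ISA temperature at 7100 ft = 15 − 2 × (7100/1000) = 0.8°C.
ISA deviation = 21 − 0.8 = +20.2°C.
Density altitude = 7100 + 120 × (20.2) = 9524 ft.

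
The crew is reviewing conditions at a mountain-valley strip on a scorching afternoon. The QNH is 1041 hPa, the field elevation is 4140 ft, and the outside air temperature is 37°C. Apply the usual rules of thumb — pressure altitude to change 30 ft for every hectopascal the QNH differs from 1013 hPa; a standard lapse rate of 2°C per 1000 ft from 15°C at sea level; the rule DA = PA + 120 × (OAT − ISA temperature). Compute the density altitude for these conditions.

Pressure altitude = 4140 + (1013 − 1041) × 30 = 4140 + (-840) = 3300 ft.
ISA temperature at 3300 ft = 15 − 2 × (3300/1000) = 8.4°C.
ISA deviation = 37 − 8.4 = +28.6°C.
Density altitude = 3300 + 120 × (28.6) = 6732 ft.

6732 ft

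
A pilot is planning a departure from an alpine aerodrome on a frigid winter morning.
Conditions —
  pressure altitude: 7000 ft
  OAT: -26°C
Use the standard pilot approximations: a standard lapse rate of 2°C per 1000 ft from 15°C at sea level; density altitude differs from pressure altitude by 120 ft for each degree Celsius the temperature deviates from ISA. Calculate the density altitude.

ISA temperature at 7000 ft = 15 − 2 × (7000/1000) = 1°C.
ISA deviation = -26 − 1 = -27°C.
Density altitude = 7000 + 120 × (-27) = 7000 + (-3240) = 3760 ft.

3760 ft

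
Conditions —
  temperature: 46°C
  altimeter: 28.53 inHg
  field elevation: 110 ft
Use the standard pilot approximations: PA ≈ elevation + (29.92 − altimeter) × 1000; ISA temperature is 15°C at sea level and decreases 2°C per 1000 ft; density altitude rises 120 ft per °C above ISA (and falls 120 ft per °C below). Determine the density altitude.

Pressure altitude = 110 + (29.92 − 28.53) × 1000 = 110 + (+1390) = 1500 ft.
ISA temperature at 1500 ft = 15 − 2 × (1500/1000) = 12°C.
ISA deviation = 46 − 12 = +34°C.
Density altitude = 1500 + 120 × (34) = 5580 ft.

5580 ft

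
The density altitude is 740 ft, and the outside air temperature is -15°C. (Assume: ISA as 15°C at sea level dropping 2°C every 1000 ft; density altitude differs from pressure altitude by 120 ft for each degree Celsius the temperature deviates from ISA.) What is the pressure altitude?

3500 ft

DA = PA + 120 × (OAT − (15 − 2·PA/1000)) = PA + 120·OAT − 1800 + 0.24·PA = 1.24·PA + 120·OAT − 1800.
So 1.24·PA = 740 − 120 × (-15) + 1800 = 4340.
PA = 4340 / 1.24 = 3500 ft.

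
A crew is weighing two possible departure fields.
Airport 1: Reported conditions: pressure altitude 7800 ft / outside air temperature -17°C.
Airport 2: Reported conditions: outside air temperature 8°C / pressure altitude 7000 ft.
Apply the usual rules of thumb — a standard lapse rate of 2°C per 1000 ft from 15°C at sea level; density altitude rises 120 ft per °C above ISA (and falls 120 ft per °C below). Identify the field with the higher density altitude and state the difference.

Airport 1: ISA temp = -0.6°C, deviation -16.4°C, DA = 7800 + 120 × (-16.4) = 5832 ft.
Airport 2: ISA temp = 1°C, deviation +7°C, DA = 7000 + 120 × 7 = 7840 ft.
Airport 2 is higher by 7840 − 5832 = 2008 ft.

Airport 2 by 2008 ft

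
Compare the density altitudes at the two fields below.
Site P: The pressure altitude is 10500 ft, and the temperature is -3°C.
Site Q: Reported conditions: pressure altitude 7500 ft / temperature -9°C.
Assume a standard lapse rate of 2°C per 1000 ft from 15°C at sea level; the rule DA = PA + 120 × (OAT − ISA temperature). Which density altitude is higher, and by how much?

Site P by 4440 ft

Site P: ISA temp = -6°C, deviation +3°C, DA = 10500 + 120 × 3 = 10860 ft.
Site Q: ISA temp = 0°C, deviation -9°C, DA = 7500 + 120 × (-9) = 6420 ft.
Site P is higher by 10860 − 6420 = 4440 ft.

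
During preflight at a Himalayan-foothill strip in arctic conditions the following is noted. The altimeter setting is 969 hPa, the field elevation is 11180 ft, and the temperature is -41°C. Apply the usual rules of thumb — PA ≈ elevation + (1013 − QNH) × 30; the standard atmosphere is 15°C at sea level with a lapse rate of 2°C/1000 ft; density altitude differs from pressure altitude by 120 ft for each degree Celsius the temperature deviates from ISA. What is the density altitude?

8780 ft

Pressure altitude = 11180 + (1013 − 969) × 30 = 11180 + (+1320) = 12500 ft.
ISA temperature at 12500 ft = 15 − 2 × (12500/1000) = -10°C.
ISA deviation = -41 − (-10) = -31°C.
Density altitude = 12500 + 120 × (-31) = 8780 ft.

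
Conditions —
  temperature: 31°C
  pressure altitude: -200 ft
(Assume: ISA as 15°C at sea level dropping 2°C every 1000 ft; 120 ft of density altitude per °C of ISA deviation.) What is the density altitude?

ISA temperature at -200 ft = 15 − 2 × (-200/1000) = 15.4°C.
ISA deviation = 31 − 15.4 = +15.6°C.
Density altitude = -200 + 120 × (15.6) = -200 + (+1872) = 1672 ft.

1672 ft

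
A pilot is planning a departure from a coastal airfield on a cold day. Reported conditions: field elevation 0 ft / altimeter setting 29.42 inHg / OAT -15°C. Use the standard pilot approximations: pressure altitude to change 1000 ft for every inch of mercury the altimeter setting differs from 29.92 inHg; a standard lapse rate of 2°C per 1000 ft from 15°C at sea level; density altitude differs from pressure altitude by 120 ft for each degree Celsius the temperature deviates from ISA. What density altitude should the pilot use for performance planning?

Pressure altitude = 0 + (29.92 − 29.42) × 1000 = 0 + (+500) = 500 ft.
ISA temperature at 500 ft = 15 − 2 × (500/1000) = 14°C.
ISA deviation = -15 − 14 = -29°C.
Density altitude = 500 + 120 × (-29) = -2980 ft.

-2980 ft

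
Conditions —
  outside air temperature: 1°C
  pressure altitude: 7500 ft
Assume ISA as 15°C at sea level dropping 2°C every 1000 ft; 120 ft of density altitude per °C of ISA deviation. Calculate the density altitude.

7620 ft

ISA temperature at 7500 ft = 15 − 2 × (7500/1000) = 0°C.
ISA deviation = 1 − 0 = +1°C.
Density altitude = 7500 + 120 × (1) = 7500 + (+120) = 7620 ft.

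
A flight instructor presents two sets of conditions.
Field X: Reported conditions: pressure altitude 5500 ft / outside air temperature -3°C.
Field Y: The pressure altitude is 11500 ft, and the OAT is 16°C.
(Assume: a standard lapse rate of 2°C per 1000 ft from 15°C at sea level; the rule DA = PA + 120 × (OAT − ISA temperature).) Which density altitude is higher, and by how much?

Field Y by 9720 ft

Field X: ISA temp = 4°C, deviation -7°C, DA = 5500 + 120 × (-7) = 4660 ft.
Field Y: ISA temp = -8°C, deviation +24°C, DA = 11500 + 120 × 24 = 14380 ft.
Field Y is higher by 14380 − 4660 = 9720 ft.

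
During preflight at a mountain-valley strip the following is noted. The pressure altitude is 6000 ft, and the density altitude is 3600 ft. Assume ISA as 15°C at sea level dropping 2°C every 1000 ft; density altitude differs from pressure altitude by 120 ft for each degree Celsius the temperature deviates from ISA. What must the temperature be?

Density altitude − pressure altitude = 3600 − 6000 = -2400 ft.
At 120 ft/°C that is an ISA deviation of -2400/120 = -20°C.
ISA temperature at 6000 ft = 15 − 2 × (6000/1000) = 3°C.
OAT = ISA + deviation = 3 + (-20) = -17°C.

-17°C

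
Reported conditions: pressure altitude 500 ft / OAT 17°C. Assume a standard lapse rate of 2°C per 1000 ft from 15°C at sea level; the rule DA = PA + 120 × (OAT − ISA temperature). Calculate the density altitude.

ISA temperature at 500 ft = 15 − 2 × (500/1000) = 14°C.
ISA deviation = 17 − 14 = +3°C.
Density altitude = 500 + 120 × (3) = 500 + (+360) = 860 ft.

860 ft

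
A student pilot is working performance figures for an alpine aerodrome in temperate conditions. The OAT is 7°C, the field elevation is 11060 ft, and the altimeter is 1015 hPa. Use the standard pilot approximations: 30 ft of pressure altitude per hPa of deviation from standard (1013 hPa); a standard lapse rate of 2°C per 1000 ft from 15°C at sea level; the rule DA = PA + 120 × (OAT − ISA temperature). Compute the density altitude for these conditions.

12680 ft

Pressure altitude = 11060 + (1013 − 1015) × 30 = 11060 + (-60) = 11000 ft.
ISA temperature at 11000 ft = 15 − 2 × (11000/1000) = -7°C.
ISA deviation = 7 − (-7) = +14°C.
Density altitude = 11000 + 120 × (14) = 12680 ft.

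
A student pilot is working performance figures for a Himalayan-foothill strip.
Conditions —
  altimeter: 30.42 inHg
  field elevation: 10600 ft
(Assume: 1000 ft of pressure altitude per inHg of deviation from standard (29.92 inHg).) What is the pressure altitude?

Pressure correction = (29.92 − 30.42) × 1000 = -500 ft.
Pressure altitude = 10600 + (-500) = 10100 ft.

10100 ft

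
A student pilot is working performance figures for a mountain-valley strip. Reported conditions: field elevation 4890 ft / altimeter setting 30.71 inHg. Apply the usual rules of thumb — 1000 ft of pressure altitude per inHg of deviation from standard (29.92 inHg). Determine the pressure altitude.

4100 ft

Pressure correction = (29.92 − 30.71) × 1000 = -790 ft.
Pressure altitude = 4890 + (-790) = 4100 ft.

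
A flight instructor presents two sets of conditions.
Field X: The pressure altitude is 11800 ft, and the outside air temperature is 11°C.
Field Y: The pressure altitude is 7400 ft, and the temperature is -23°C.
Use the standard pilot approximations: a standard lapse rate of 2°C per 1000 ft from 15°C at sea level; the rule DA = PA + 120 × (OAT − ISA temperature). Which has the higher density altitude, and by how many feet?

Field X: ISA temp = -8.6°C, deviation +19.6°C, DA = 11800 + 120 × 19.6 = 14152 ft.
Field Y: ISA temp = 0.2°C, deviation -23.2°C, DA = 7400 + 120 × (-23.2) = 4616 ft.
Field X is higher by 14152 − 4616 = 9536 ft.

Field X by 9536 ft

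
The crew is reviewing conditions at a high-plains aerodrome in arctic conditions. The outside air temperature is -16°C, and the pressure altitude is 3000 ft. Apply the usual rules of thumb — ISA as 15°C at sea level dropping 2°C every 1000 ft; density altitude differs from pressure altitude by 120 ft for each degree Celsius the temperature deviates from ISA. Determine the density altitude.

0 ft

ISA temperature at 3000 ft = 15 − 2 × (3000/1000) = 9°C.
ISA deviation = -16 − 9 = -25°C.
Density altitude = 3000 + 120 × (-25) = 3000 + (-3000) = 0 ft.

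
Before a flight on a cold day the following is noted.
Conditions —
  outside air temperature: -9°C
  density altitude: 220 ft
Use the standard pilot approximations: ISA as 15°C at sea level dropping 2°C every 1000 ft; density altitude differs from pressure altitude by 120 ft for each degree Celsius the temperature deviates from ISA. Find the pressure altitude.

DA = PA + 120 × (OAT − (15 − 2·PA/1000)) = PA + 120·OAT − 1800 + 0.24·PA = 1.24·PA + 120·OAT − 1800.
So 1.24·PA = 220 − 120 × (-9) + 1800 = 3100.
PA = 3100 / 1.24 = 2500 ft.

2500 ft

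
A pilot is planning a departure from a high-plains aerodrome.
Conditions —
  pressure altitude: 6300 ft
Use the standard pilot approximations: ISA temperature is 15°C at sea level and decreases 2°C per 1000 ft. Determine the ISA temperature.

ISA temperature = 15 − 2 × (6300/1000) = 15 − 12.6 = 2.4°C.

2.4°C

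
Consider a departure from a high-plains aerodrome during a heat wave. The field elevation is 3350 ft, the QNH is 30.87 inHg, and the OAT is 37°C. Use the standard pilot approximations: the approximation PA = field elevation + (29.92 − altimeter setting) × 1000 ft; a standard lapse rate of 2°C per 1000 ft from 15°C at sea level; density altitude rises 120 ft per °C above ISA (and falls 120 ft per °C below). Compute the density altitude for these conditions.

5616 ft

Pressure altitude = 3350 + (29.92 − 30.87) × 1000 = 3350 + (-950) = 2400 ft.
ISA temperature at 2400 ft = 15 − 2 × (2400/1000) = 10.2°C.
ISA deviation = 37 − 10.2 = +26.8°C.
Density altitude = 2400 + 120 × (26.8) = 5616 ft.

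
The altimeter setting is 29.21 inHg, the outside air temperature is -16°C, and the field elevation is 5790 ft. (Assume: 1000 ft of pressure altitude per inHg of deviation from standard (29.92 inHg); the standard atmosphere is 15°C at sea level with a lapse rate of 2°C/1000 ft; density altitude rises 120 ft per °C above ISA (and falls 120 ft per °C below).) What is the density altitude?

Pressure altitude = 5790 + (29.92 − 29.21) × 1000 = 5790 + (+710) = 6500 ft.
ISA temperature at 6500 ft = 15 − 2 × (6500/1000) = 2°C.
ISA deviation = -16 − 2 = -18°C.
Density altitude = 6500 + 120 × (-18) = 4340 ft.

4340 ft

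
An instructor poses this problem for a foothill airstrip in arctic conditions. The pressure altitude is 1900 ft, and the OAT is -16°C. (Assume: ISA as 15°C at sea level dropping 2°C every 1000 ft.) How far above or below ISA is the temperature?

ISA temperature at 1900 ft = 15 − 2 × (1900/1000) = 11.2°C.
Deviation = OAT − ISA = -16 − 11.2 = -27.2°C.

ISA-27.2°C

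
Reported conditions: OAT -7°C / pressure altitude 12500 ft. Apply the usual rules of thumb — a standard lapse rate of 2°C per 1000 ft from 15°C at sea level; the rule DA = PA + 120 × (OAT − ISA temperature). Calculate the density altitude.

ISA temperature at 12500 ft = 15 − 2 × (12500/1000) = -10°C.
ISA deviation = -7 − (-10) = +3°C.
Density altitude = 12500 + 120 × (3) = 12500 + (+360) = 12860 ft.

12860 ft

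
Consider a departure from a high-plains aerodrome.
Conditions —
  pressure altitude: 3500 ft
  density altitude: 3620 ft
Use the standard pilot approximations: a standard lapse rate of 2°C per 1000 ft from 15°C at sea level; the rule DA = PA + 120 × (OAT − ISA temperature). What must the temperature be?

9°C

Density altitude − pressure altitude = 3620 − 3500 = +120 ft.
At 120 ft/°C that is an ISA deviation of 120/120 = +1°C.
ISA temperature at 3500 ft = 15 − 2 × (3500/1000) = 8°C.
OAT = ISA + deviation = 8 + (+1) = 9°C.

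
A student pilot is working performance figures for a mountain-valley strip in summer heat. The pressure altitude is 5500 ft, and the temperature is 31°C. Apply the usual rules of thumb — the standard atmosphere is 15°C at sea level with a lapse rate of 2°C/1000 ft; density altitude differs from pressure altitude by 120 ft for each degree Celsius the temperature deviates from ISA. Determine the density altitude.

8740 ft

ISA temperature at 5500 ft = 15 − 2 × (5500/1000) = 4°C.
ISA deviation = 31 − 4 = +27°C.
Density altitude = 5500 + 120 × (27) = 5500 + (+3240) = 8740 ft.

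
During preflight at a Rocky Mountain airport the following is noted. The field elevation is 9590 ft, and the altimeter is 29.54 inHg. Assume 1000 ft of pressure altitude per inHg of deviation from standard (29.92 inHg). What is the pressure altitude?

Pressure correction = (29.92 − 29.54) × 1000 = +380 ft.
Pressure altitude = 9590 + (+380) = 9970 ft.

9970 ft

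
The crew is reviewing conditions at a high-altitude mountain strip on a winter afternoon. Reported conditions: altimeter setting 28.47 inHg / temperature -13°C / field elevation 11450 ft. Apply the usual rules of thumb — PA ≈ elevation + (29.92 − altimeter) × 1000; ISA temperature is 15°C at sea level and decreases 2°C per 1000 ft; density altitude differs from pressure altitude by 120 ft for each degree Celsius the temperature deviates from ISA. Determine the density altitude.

12636 ft

Pressure altitude = 11450 + (29.92 − 28.47) × 1000 = 11450 + (+1450) = 12900 ft.
ISA temperature at 12900 ft = 15 − 2 × (12900/1000) = -10.8°C.
ISA deviation = -13 − (-10.8) = -2.2°C.
Density altitude = 12900 + 120 × (-2.2) = 12636 ft.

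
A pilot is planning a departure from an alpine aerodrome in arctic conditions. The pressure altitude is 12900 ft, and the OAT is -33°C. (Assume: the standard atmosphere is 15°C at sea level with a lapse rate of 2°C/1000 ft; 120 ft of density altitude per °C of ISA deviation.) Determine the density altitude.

ISA temperature at 12900 ft = 15 − 2 × (12900/1000) = -10.8°C.
ISA deviation = -33 − (-10.8) = -22.2°C.
Density altitude = 12900 + 120 × (-22.2) = 12900 + (-2664) = 10236 ft.

10236 ft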